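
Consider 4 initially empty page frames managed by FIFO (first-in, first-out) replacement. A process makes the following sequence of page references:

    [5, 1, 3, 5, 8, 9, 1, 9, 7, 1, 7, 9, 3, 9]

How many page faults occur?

8

5 -> miss, frames (5)
1 -> miss, frames (5 1)
3 -> miss, frames (5 1 3)
5 -> hit
8 -> miss, frames (5 1 3 8)
9 -> miss, evict 5, frames (1 3 8 9)
1 -> hit
9 -> hit
7 -> miss, evict 1, frames (3 8 9 7)
1 -> miss, evict 3, frames (8 9 7 1)
7 -> hit
9 -> hit
3 -> miss, evict 8, frames (9 7 1 3)
9 -> hit
Page faults: 8.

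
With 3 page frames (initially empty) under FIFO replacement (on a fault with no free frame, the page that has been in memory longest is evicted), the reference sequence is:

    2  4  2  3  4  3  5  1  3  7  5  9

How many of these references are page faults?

2: fault, frames (2)
4: fault, frames (2 4)
2: hit
3: fault, frames (2 4 3)
4: hit
3: hit
5: fault, evict 2, frames (4 3 5)
1: fault, evict 4, frames (3 5 1)
3: hit
7: fault, evict 3, frames (5 1 7)
5: hit
9: fault, evict 5, frames (1 7 9)
Page faults: 7.

7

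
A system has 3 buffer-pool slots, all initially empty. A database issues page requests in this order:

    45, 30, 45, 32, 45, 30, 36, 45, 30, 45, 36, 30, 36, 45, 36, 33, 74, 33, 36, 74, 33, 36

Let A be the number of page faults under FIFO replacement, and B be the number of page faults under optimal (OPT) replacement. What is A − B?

Under FIFO: F F . F . . F F F . . . . . . F F . F . . . → 9 faults.
Under OPT: F F . F . . F . . . . . . . . F F . . . . . → 6 faults.
A − B = 9 − 6 = 3.

3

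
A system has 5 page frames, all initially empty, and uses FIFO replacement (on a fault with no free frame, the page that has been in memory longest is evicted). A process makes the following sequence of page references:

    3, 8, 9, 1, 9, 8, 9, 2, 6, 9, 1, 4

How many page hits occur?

5

3: miss, frames [3]
8: miss, frames [3, 8]
9: miss, frames [3, 8, 9]
1: miss, frames [3, 8, 9, 1]
9: hit
8: hit
9: hit
2: miss, frames [3, 8, 9, 1, 2]
6: miss, evict 3, frames [8, 9, 1, 2, 6]
9: hit
1: hit
4: miss, evict 8, frames [9, 1, 2, 6, 4]
Hits: 5.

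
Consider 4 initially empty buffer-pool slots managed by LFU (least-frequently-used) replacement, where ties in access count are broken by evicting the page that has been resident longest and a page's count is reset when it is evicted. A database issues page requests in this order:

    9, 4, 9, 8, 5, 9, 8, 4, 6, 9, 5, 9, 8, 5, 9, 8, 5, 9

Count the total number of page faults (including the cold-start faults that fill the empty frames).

6

9 → miss, frames (9)
4 → miss, frames (9 4)
9 → hit
8 → miss, frames (9 4 8)
5 → miss, frames (9 4 8 5)
9 → hit
8 → hit
4 → hit
6 → miss, evict 5, frames (9 4 8 6)
9 → hit
5 → miss, evict 6, frames (9 4 8 5)
9 → hit
8 → hit
5 → hit
9 → hit
8 → hit
5 → hit
9 → hit
Page faults: 6.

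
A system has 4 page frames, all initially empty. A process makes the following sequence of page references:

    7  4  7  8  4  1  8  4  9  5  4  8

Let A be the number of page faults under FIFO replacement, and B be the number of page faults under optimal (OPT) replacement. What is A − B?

Under FIFO: F F . F . F . . F F F F → 8 faults.
Under OPT: F F . F . F . . F F . . → 6 faults.
A − B = 8 − 6 = 2.

2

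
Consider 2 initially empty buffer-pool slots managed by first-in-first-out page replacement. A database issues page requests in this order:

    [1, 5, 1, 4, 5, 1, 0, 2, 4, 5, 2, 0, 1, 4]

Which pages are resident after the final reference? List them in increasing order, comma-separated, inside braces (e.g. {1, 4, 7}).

1: fault, frames (1)
5: fault, frames (1 5)
1: hit
4: fault, evict 1, frames (5 4)
5: hit
1: fault, evict 5, frames (4 1)
0: fault, evict 4, frames (1 0)
2: fault, evict 1, frames (0 2)
4: fault, evict 0, frames (2 4)
5: fault, evict 2, frames (4 5)
2: fault, evict 4, frames (5 2)
0: fault, evict 5, frames (2 0)
1: fault, evict 2, frames (0 1)
4: fault, evict 0, frames (1 4)

{1, 4}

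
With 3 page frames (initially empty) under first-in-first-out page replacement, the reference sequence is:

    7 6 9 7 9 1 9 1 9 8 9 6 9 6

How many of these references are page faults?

7: miss, frames {7}
6: miss, frames {7,6}
9: miss, frames {7,6,9}
7: hit
9: hit
1: miss, evict 7, frames {6,9,1}
9: hit
1: hit
9: hit
8: miss, evict 6, frames {9,1,8}
9: hit
6: miss, evict 9, frames {1,8,6}
9: miss, evict 1, frames {8,6,9}
6: hit
Page faults: 7.

7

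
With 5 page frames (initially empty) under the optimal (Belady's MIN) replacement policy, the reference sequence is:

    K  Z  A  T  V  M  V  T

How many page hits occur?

2

K -> miss, frames (K)
Z -> miss, frames (K Z)
A -> miss, frames (K Z A)
T -> miss, frames (K Z A T)
V -> miss, frames (K Z A T V)
M -> miss, evict A, frames (K Z T V M)
V -> hit
T -> hit
Hits: 2.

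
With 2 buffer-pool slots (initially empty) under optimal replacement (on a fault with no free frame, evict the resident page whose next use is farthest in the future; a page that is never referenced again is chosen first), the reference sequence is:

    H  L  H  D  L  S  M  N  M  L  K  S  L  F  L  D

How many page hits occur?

5

H -> miss, frames (H)
L -> miss, frames (H L)
H -> hit
D -> miss, evict H, frames (L D)
L -> hit
S -> miss, evict D, frames (L S)
M -> miss, evict S, frames (L M)
N -> miss, evict L, frames (M N)
M -> hit
L -> miss, evict N, frames (M L)
K -> miss, evict M, frames (L K)
S -> miss, evict K, frames (L S)
L -> hit
F -> miss, evict S, frames (L F)
L -> hit
D -> miss, evict F, frames (L D)
Hits: 5.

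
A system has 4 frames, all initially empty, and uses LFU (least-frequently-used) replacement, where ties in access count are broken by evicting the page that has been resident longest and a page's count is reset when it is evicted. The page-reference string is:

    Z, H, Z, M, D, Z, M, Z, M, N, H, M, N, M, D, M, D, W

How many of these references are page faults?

Z → fault, frames [Z]
H → fault, frames [Z, H]
Z → hit
M → fault, frames [Z, H, M]
D → fault, frames [Z, H, M, D]
Z → hit
M → hit
Z → hit
M → hit
N → fault, evict H, frames [Z, M, D, N]
H → fault, evict D, frames [Z, M, N, H]
M → hit
N → hit
M → hit
D → fault, evict H, frames [Z, M, N, D]
M → hit
D → hit
W → fault, evict N, frames [Z, M, D, W]
Page faults: 8.

8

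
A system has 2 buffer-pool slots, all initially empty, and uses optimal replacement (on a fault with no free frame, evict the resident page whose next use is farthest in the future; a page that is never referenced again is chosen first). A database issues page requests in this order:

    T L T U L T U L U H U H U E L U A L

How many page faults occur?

9

T: fault, frames {T}
L: fault, frames {T,L}
T: hit
U: fault, evict T, frames {L,U}
L: hit
T: fault, evict L, frames {U,T}
U: hit
L: fault, evict T, frames {U,L}
U: hit
H: fault, evict L, frames {U,H}
U: hit
H: hit
U: hit
E: fault, evict H, frames {U,E}
L: fault, evict E, frames {U,L}
U: hit
A: fault, evict U, frames {L,A}
L: hit
Page faults: 9.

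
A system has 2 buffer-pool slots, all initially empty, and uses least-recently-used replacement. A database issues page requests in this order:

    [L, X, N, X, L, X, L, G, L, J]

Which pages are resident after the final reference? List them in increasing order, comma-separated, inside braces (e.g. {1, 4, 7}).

L → miss, frames (L)
X → miss, frames (L X)
N → miss, evict L, frames (X N)
X → hit
L → miss, evict N, frames (X L)
X → hit
L → hit
G → miss, evict X, frames (L G)
L → hit
J → miss, evict G, frames (L J)

{J, L}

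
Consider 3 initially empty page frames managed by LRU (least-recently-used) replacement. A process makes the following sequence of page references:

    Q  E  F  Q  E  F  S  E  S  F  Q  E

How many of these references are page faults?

Q: fault, frames (Q)
E: fault, frames (Q E)
F: fault, frames (Q E F)
Q: hit
E: hit
F: hit
S: fault, evict Q, frames (E F S)
E: hit
S: hit
F: hit
Q: fault, evict E, frames (S F Q)
E: fault, evict S, frames (F Q E)
Page faults: 6.

6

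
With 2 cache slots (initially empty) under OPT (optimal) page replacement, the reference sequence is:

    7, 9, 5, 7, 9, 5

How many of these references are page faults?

7 -> fault, frames {7}
9 -> fault, frames {7,9}
5 -> fault, evict 9, frames {7,5}
7 -> hit
9 -> fault, evict 7, frames {5,9}
5 -> hit
Page faults: 4.

4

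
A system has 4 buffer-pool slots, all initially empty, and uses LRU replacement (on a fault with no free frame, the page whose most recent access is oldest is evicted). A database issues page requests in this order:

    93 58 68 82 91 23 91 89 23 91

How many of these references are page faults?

93 → fault, frames (93)
58 → fault, frames (93 58)
68 → fault, frames (93 58 68)
82 → fault, frames (93 58 68 82)
91 → fault, evict 93, frames (58 68 82 91)
23 → fault, evict 58, frames (68 82 91 23)
91 → hit
89 → fault, evict 68, frames (82 23 91 89)
23 → hit
91 → hit
Page faults: 7.

7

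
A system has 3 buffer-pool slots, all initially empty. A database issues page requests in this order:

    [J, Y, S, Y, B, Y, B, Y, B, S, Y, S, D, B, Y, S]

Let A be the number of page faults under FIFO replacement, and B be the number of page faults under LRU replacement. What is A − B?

-1

Under FIFO: F F F . F . . . . . . . F . F F → 7 faults.
Under LRU: F F F . F . . . . . . . F F F F → 8 faults.
A − B = 7 − 8 = -1.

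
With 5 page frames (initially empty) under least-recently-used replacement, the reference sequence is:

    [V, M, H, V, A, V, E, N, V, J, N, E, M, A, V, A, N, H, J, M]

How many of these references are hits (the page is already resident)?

V → fault, frames {V}
M → fault, frames {V,M}
H → fault, frames {V,M,H}
V → hit
A → fault, frames {M,H,V,A}
V → hit
E → fault, frames {M,H,A,V,E}
N → fault, evict M, frames {H,A,V,E,N}
V → hit
J → fault, evict H, frames {A,E,N,V,J}
N → hit
E → hit
M → fault, evict A, frames {V,J,N,E,M}
A → fault, evict V, frames {J,N,E,M,A}
V → fault, evict J, frames {N,E,M,A,V}
A → hit
N → hit
H → fault, evict E, frames {M,V,A,N,H}
J → fault, evict M, frames {V,A,N,H,J}
M → fault, evict V, frames {A,N,H,J,M}
Hits: 7.

7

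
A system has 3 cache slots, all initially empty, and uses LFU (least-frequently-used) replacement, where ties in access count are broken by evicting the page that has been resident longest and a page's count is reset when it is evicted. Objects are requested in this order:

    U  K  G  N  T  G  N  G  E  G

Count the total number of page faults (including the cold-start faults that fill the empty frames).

6

U: miss, frames {U}
K: miss, frames {U,K}
G: miss, frames {U,K,G}
N: miss, evict U, frames {K,G,N}
T: miss, evict K, frames {G,N,T}
G: hit
N: hit
G: hit
E: miss, evict T, frames {G,N,E}
G: hit
Page faults: 6.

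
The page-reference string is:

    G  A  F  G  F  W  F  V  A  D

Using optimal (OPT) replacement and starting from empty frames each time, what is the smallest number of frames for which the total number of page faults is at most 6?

3

f=1: 10 faults
f=2: 7 faults
f=3: 6 faults
f=4: 6 faults
f=5: 6 faults
f=6: 6 faults
Smallest f with faults ≤ 6 is 3.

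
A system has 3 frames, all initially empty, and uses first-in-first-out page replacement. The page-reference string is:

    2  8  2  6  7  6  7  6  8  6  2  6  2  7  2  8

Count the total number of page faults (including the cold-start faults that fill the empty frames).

2 -> fault, frames [2]
8 -> fault, frames [2, 8]
2 -> hit
6 -> fault, frames [2, 8, 6]
7 -> fault, evict 2, frames [8, 6, 7]
6 -> hit
7 -> hit
6 -> hit
8 -> hit
6 -> hit
2 -> fault, evict 8, frames [6, 7, 2]
6 -> hit
2 -> hit
7 -> hit
2 -> hit
8 -> fault, evict 6, frames [7, 2, 8]
Page faults: 6.

6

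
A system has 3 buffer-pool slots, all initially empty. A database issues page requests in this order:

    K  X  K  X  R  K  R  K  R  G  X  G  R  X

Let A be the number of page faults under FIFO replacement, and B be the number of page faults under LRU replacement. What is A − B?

-1

Under FIFO: F F . . F . . . . F . . . . → 4 faults.
Under LRU: F F . . F . . . . F F . . . → 5 faults.
A − B = 4 − 5 = -1.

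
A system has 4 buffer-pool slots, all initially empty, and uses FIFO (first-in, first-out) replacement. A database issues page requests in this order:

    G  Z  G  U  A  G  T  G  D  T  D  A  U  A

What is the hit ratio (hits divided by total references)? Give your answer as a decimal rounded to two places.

G → fault, frames (G)
Z → fault, frames (G Z)
G → hit
U → fault, frames (G Z U)
A → fault, frames (G Z U A)
G → hit
T → fault, evict G, frames (Z U A T)
G → fault, evict Z, frames (U A T G)
D → fault, evict U, frames (A T G D)
T → hit
D → hit
A → hit
U → fault, evict A, frames (T G D U)
A → fault, evict T, frames (G D U A)
Hits: 5 of 14 references → 5/14 = 0.3571.

0.36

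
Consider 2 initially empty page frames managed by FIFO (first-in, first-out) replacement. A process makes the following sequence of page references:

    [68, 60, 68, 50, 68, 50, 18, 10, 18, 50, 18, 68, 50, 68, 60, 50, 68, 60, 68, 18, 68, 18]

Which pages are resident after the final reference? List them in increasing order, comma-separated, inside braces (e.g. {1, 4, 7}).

{18, 68}

68 → fault, frames [68]
60 → fault, frames [68, 60]
68 → hit
50 → fault, evict 68, frames [60, 50]
68 → fault, evict 60, frames [50, 68]
50 → hit
18 → fault, evict 50, frames [68, 18]
10 → fault, evict 68, frames [18, 10]
18 → hit
50 → fault, evict 18, frames [10, 50]
18 → fault, evict 10, frames [50, 18]
68 → fault, evict 50, frames [18, 68]
50 → fault, evict 18, frames [68, 50]
68 → hit
60 → fault, evict 68, frames [50, 60]
50 → hit
68 → fault, evict 50, frames [60, 68]
60 → hit
68 → hit
18 → fault, evict 60, frames [68, 18]
68 → hit
18 → hit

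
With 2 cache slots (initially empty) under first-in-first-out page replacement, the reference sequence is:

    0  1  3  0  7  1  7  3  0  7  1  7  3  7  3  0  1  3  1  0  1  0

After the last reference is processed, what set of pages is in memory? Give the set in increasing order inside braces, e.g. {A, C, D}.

0: miss, frames (0)
1: miss, frames (0 1)
3: miss, evict 0, frames (1 3)
0: miss, evict 1, frames (3 0)
7: miss, evict 3, frames (0 7)
1: miss, evict 0, frames (7 1)
7: hit
3: miss, evict 7, frames (1 3)
0: miss, evict 1, frames (3 0)
7: miss, evict 3, frames (0 7)
1: miss, evict 0, frames (7 1)
7: hit
3: miss, evict 7, frames (1 3)
7: miss, evict 1, frames (3 7)
3: hit
0: miss, evict 3, frames (7 0)
1: miss, evict 7, frames (0 1)
3: miss, evict 0, frames (1 3)
1: hit
0: miss, evict 1, frames (3 0)
1: miss, evict 3, frames (0 1)
0: hit

{0, 1}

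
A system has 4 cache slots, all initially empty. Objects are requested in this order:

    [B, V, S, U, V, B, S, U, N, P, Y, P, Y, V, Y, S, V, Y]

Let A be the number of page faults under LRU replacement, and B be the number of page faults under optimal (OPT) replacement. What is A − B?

Under LRU: F F F F . . . . F F F . . F . F . . → 9 faults.
Under OPT: F F F F . . . . F F F . . . . . . . → 7 faults.
A − B = 9 − 7 = 2.

2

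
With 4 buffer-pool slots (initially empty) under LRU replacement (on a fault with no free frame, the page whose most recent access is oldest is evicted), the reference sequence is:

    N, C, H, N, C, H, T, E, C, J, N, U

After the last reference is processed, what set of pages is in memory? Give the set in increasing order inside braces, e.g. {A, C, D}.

N: fault, frames {N}
C: fault, frames {N,C}
H: fault, frames {N,C,H}
N: hit
C: hit
H: hit
T: fault, frames {N,C,H,T}
E: fault, evict N, frames {C,H,T,E}
C: hit
J: fault, evict H, frames {T,E,C,J}
N: fault, evict T, frames {E,C,J,N}
U: fault, evict E, frames {C,J,N,U}

{C, J, N, U}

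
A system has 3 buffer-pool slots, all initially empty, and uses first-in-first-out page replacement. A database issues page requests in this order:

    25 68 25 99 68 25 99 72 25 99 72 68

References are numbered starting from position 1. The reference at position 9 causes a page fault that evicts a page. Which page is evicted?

pos 1: 25: fault, frames (25)
pos 2: 68: fault, frames (25 68)
pos 3: 25: hit
pos 4: 99: fault, frames (25 68 99)
pos 5: 68: hit
pos 6: 25: hit
pos 7: 99: hit
pos 8: 72: fault, evict 25, frames (68 99 72)
pos 9: 25: fault, evict 68, frames (99 72 25)
At position 9, page 68 is evicted.

68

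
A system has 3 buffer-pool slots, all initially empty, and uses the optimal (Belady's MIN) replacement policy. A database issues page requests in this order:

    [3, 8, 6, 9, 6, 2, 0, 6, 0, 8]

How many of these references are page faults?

6

3: miss, frames (3)
8: miss, frames (3 8)
6: miss, frames (3 8 6)
9: miss, evict 3, frames (8 6 9)
6: hit
2: miss, evict 9, frames (8 6 2)
0: miss, evict 2, frames (8 6 0)
6: hit
0: hit
8: hit
Page faults: 6.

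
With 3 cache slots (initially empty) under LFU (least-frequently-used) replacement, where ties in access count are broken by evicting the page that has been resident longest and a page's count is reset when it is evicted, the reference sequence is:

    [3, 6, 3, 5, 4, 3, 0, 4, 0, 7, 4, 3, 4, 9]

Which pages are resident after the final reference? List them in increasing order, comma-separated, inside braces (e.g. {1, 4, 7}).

3 → fault, frames {3}
6 → fault, frames {3,6}
3 → hit
5 → fault, frames {3,6,5}
4 → fault, evict 6, frames {3,5,4}
3 → hit
0 → fault, evict 5, frames {3,4,0}
4 → hit
0 → hit
7 → fault, evict 4, frames {3,0,7}
4 → fault, evict 7, frames {3,0,4}
3 → hit
4 → hit
9 → fault, evict 0, frames {3,4,9}

{3, 4, 9}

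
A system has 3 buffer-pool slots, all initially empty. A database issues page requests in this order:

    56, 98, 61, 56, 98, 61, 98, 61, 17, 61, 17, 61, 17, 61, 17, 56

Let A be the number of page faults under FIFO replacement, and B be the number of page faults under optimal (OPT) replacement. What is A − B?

1

Under FIFO: F F F . . . . . F . . . . . . F → 5 faults.
Under OPT: F F F . . . . . F . . . . . . . → 4 faults.
A − B = 5 − 4 = 1.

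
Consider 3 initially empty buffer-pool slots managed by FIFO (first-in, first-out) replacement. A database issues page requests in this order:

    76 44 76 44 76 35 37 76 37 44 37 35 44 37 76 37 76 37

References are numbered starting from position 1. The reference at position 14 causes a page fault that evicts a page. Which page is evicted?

pos 1: 76: miss, frames {76}
pos 2: 44: miss, frames {76,44}
pos 3: 76: hit
pos 4: 44: hit
pos 5: 76: hit
pos 6: 35: miss, frames {76,44,35}
pos 7: 37: miss, evict 76, frames {44,35,37}
pos 8: 76: miss, evict 44, frames {35,37,76}
pos 9: 37: hit
pos 10: 44: miss, evict 35, frames {37,76,44}
pos 11: 37: hit
pos 12: 35: miss, evict 37, frames {76,44,35}
pos 13: 44: hit
pos 14: 37: miss, evict 76, frames {44,35,37}
At position 14, page 76 is evicted.

76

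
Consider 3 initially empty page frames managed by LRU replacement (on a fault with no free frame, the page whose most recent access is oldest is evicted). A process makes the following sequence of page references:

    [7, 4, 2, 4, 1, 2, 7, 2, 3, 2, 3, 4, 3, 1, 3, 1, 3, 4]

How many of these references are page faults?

7 -> miss, frames (7)
4 -> miss, frames (7 4)
2 -> miss, frames (7 4 2)
4 -> hit
1 -> miss, evict 7, frames (2 4 1)
2 -> hit
7 -> miss, evict 4, frames (1 2 7)
2 -> hit
3 -> miss, evict 1, frames (7 2 3)
2 -> hit
3 -> hit
4 -> miss, evict 7, frames (2 3 4)
3 -> hit
1 -> miss, evict 2, frames (4 3 1)
3 -> hit
1 -> hit
3 -> hit
4 -> hit
Page faults: 8.

8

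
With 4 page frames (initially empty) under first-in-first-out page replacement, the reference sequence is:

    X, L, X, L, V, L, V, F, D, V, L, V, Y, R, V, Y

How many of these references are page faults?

X -> fault, frames {X}
L -> fault, frames {X,L}
X -> hit
L -> hit
V -> fault, frames {X,L,V}
L -> hit
V -> hit
F -> fault, frames {X,L,V,F}
D -> fault, evict X, frames {L,V,F,D}
V -> hit
L -> hit
V -> hit
Y -> fault, evict L, frames {V,F,D,Y}
R -> fault, evict V, frames {F,D,Y,R}
V -> fault, evict F, frames {D,Y,R,V}
Y -> hit
Page faults: 8.

8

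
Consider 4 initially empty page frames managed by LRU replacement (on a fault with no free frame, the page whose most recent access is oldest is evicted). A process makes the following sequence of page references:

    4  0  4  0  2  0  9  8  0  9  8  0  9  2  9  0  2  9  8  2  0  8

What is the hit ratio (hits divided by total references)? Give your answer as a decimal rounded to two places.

0.77

4 -> miss, frames [4]
0 -> miss, frames [4, 0]
4 -> hit
0 -> hit
2 -> miss, frames [4, 0, 2]
0 -> hit
9 -> miss, frames [4, 2, 0, 9]
8 -> miss, evict 4, frames [2, 0, 9, 8]
0 -> hit
9 -> hit
8 -> hit
0 -> hit
9 -> hit
2 -> hit
9 -> hit
0 -> hit
2 -> hit
9 -> hit
8 -> hit
2 -> hit
0 -> hit
8 -> hit
Hits: 17 of 22 references → 17/22 = 0.7727.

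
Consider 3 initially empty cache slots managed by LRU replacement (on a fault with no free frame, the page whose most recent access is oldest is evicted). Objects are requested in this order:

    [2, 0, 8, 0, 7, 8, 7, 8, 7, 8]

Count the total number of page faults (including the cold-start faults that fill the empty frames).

2 -> miss, frames [2]
0 -> miss, frames [2, 0]
8 -> miss, frames [2, 0, 8]
0 -> hit
7 -> miss, evict 2, frames [8, 0, 7]
8 -> hit
7 -> hit
8 -> hit
7 -> hit
8 -> hit
Page faults: 4.

4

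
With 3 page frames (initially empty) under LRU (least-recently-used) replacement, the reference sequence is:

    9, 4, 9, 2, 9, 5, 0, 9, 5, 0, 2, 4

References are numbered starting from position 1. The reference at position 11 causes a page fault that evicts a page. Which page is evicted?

9

pos 1: 9 -> fault, frames {9}
pos 2: 4 -> fault, frames {9,4}
pos 3: 9 -> hit
pos 4: 2 -> fault, frames {4,9,2}
pos 5: 9 -> hit
pos 6: 5 -> fault, evict 4, frames {2,9,5}
pos 7: 0 -> fault, evict 2, frames {9,5,0}
pos 8: 9 -> hit
pos 9: 5 -> hit
pos 10: 0 -> hit
pos 11: 2 -> fault, evict 9, frames {5,0,2}
At position 11, page 9 is evicted.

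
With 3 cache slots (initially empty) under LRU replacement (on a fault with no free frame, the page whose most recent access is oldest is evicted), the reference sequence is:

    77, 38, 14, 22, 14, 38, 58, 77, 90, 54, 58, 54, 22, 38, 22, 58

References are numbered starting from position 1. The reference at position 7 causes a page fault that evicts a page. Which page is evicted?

pos 1: 77 → fault, frames [77]
pos 2: 38 → fault, frames [77, 38]
pos 3: 14 → fault, frames [77, 38, 14]
pos 4: 22 → fault, evict 77, frames [38, 14, 22]
pos 5: 14 → hit
pos 6: 38 → hit
pos 7: 58 → fault, evict 22, frames [14, 38, 58]
At position 7, page 22 is evicted.

22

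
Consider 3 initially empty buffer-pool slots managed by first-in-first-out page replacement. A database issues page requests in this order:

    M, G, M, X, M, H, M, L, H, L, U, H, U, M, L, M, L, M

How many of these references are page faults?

M: fault, frames {M}
G: fault, frames {M,G}
M: hit
X: fault, frames {M,G,X}
M: hit
H: fault, evict M, frames {G,X,H}
M: fault, evict G, frames {X,H,M}
L: fault, evict X, frames {H,M,L}
H: hit
L: hit
U: fault, evict H, frames {M,L,U}
H: fault, evict M, frames {L,U,H}
U: hit
M: fault, evict L, frames {U,H,M}
L: fault, evict U, frames {H,M,L}
M: hit
L: hit
M: hit
Page faults: 10.

10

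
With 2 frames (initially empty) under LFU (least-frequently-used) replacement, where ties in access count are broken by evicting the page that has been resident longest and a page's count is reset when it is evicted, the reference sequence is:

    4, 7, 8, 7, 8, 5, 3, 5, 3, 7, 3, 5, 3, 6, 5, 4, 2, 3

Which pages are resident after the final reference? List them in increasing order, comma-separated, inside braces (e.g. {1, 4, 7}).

4: miss, frames (4)
7: miss, frames (4 7)
8: miss, evict 4, frames (7 8)
7: hit
8: hit
5: miss, evict 7, frames (8 5)
3: miss, evict 5, frames (8 3)
5: miss, evict 3, frames (8 5)
3: miss, evict 5, frames (8 3)
7: miss, evict 3, frames (8 7)
3: miss, evict 7, frames (8 3)
5: miss, evict 3, frames (8 5)
3: miss, evict 5, frames (8 3)
6: miss, evict 3, frames (8 6)
5: miss, evict 6, frames (8 5)
4: miss, evict 5, frames (8 4)
2: miss, evict 4, frames (8 2)
3: miss, evict 2, frames (8 3)

{3, 8}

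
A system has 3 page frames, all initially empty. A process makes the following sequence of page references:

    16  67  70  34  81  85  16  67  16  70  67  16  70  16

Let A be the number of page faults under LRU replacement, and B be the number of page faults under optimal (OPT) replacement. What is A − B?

Under LRU: F F F F F F F F . F . . . . → 9 faults.
Under OPT: F F F F F F . . . F . . . . → 7 faults.
A − B = 9 − 7 = 2.

2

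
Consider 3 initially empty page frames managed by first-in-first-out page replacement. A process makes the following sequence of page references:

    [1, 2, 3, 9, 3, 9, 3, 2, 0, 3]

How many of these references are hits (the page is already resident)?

1 -> fault, frames [1]
2 -> fault, frames [1, 2]
3 -> fault, frames [1, 2, 3]
9 -> fault, evict 1, frames [2, 3, 9]
3 -> hit
9 -> hit
3 -> hit
2 -> hit
0 -> fault, evict 2, frames [3, 9, 0]
3 -> hit
Hits: 5.

5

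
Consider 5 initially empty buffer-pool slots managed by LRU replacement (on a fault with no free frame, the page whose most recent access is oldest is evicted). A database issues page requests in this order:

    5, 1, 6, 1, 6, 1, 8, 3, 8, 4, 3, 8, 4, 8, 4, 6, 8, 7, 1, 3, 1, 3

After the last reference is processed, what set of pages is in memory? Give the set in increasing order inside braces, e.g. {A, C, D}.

{1, 3, 6, 7, 8}

5 -> fault, frames [5]
1 -> fault, frames [5, 1]
6 -> fault, frames [5, 1, 6]
1 -> hit
6 -> hit
1 -> hit
8 -> fault, frames [5, 6, 1, 8]
3 -> fault, frames [5, 6, 1, 8, 3]
8 -> hit
4 -> fault, evict 5, frames [6, 1, 3, 8, 4]
3 -> hit
8 -> hit
4 -> hit
8 -> hit
4 -> hit
6 -> hit
8 -> hit
7 -> fault, evict 1, frames [3, 4, 6, 8, 7]
1 -> fault, evict 3, frames [4, 6, 8, 7, 1]
3 -> fault, evict 4, frames [6, 8, 7, 1, 3]
1 -> hit
3 -> hit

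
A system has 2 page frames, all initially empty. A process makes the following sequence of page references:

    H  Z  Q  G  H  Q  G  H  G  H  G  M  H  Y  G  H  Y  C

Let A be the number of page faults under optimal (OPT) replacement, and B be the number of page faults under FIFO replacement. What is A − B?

Under OPT: F F F F . F . F . . . F . F F . F F → 11 faults.
Under FIFO: F F F F F F F F . . . F . F F F F F → 14 faults.
A − B = 11 − 14 = -3.

-3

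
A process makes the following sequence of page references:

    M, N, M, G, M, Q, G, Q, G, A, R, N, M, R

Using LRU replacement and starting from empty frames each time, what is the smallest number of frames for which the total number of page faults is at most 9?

3

f=1: 14 faults
f=2: 10 faults
f=3: 8 faults
f=4: 8 faults
f=5: 8 faults
f=6: 6 faults
Smallest f with faults ≤ 9 is 3.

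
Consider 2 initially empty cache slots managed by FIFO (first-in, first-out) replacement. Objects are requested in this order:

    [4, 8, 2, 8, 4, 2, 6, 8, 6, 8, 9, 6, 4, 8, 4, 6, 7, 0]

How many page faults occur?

4: miss, frames {4}
8: miss, frames {4,8}
2: miss, evict 4, frames {8,2}
8: hit
4: miss, evict 8, frames {2,4}
2: hit
6: miss, evict 2, frames {4,6}
8: miss, evict 4, frames {6,8}
6: hit
8: hit
9: miss, evict 6, frames {8,9}
6: miss, evict 8, frames {9,6}
4: miss, evict 9, frames {6,4}
8: miss, evict 6, frames {4,8}
4: hit
6: miss, evict 4, frames {8,6}
7: miss, evict 8, frames {6,7}
0: miss, evict 6, frames {7,0}
Page faults: 13.

13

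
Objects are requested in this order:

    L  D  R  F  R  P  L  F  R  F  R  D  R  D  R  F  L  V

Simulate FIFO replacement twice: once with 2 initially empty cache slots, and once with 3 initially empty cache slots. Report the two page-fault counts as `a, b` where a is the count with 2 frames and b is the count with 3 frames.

2 frames: F F F F . F F F F . . F . . . F F F → 12 faults.
3 frames: F F F F . F F . F F . F . . . . F F → 11 faults.
11 < 12: adding a frame reduced faults, as is typical.

12, 11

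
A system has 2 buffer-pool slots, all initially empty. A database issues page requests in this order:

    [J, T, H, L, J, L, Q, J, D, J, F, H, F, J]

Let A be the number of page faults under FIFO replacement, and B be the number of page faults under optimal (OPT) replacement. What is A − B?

Under FIFO: F F F F F . F . F F F F . F → 11 faults.
Under OPT: F F F F . . F . F . F F . F → 9 faults.
A − B = 11 − 9 = 2.

2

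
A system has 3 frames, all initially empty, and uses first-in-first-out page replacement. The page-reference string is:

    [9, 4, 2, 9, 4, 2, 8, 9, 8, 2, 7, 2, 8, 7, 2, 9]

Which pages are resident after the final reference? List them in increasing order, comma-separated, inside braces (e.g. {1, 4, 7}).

{2, 8, 9}

9 → fault, frames (9)
4 → fault, frames (9 4)
2 → fault, frames (9 4 2)
9 → hit
4 → hit
2 → hit
8 → fault, evict 9, frames (4 2 8)
9 → fault, evict 4, frames (2 8 9)
8 → hit
2 → hit
7 → fault, evict 2, frames (8 9 7)
2 → fault, evict 8, frames (9 7 2)
8 → fault, evict 9, frames (7 2 8)
7 → hit
2 → hit
9 → fault, evict 7, frames (2 8 9)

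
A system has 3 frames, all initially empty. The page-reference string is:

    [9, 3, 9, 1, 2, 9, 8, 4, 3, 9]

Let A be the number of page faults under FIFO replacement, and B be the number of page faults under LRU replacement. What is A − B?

Under FIFO: F F . F F F F F F F → 9 faults.
Under LRU: F F . F F . F F F F → 8 faults.
A − B = 9 − 8 = 1.

1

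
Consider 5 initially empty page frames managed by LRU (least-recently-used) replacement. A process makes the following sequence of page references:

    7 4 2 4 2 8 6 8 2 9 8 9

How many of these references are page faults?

6

7 -> fault, frames [7]
4 -> fault, frames [7, 4]
2 -> fault, frames [7, 4, 2]
4 -> hit
2 -> hit
8 -> fault, frames [7, 4, 2, 8]
6 -> fault, frames [7, 4, 2, 8, 6]
8 -> hit
2 -> hit
9 -> fault, evict 7, frames [4, 6, 8, 2, 9]
8 -> hit
9 -> hit
Page faults: 6.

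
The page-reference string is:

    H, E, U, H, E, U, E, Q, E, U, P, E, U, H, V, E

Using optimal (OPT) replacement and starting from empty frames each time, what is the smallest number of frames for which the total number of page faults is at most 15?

f=1: 16 faults
f=2: 10 faults
f=3: 7 faults
f=4: 6 faults
f=5: 6 faults
f=6: 6 faults
Smallest f with faults ≤ 15 is 2.

2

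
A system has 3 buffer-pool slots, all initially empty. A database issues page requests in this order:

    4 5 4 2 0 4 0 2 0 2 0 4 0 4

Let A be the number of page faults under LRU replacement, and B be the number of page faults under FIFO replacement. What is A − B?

-1

Under LRU: F F . F F . . . . . . . . . → 4 faults.
Under FIFO: F F . F F F . . . . . . . . → 5 faults.
A − B = 4 − 5 = -1.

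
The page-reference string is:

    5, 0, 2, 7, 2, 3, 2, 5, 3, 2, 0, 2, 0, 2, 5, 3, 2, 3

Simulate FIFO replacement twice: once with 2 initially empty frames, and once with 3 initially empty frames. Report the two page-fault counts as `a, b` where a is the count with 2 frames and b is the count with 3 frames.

2 frames: F F F F . F F F F F F . . . F F F . → 13 faults.
3 frames: F F F F . F . F . F F . . . . F . . → 9 faults.
9 < 13: adding a frame reduced faults, as is typical.

13, 9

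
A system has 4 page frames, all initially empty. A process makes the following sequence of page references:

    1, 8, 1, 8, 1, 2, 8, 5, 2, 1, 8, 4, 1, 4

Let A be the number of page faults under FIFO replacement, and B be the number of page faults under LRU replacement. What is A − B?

Under FIFO: F F . . . F . F . . . F F . → 6 faults.
Under LRU: F F . . . F . F . . . F . . → 5 faults.
A − B = 6 − 5 = 1.

1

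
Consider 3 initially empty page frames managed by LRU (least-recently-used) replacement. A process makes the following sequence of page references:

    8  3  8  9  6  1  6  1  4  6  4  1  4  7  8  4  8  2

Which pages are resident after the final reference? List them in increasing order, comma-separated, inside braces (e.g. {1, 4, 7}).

{2, 4, 8}

8 -> miss, frames [8]
3 -> miss, frames [8, 3]
8 -> hit
9 -> miss, frames [3, 8, 9]
6 -> miss, evict 3, frames [8, 9, 6]
1 -> miss, evict 8, frames [9, 6, 1]
6 -> hit
1 -> hit
4 -> miss, evict 9, frames [6, 1, 4]
6 -> hit
4 -> hit
1 -> hit
4 -> hit
7 -> miss, evict 6, frames [1, 4, 7]
8 -> miss, evict 1, frames [4, 7, 8]
4 -> hit
8 -> hit
2 -> miss, evict 7, frames [4, 8, 2]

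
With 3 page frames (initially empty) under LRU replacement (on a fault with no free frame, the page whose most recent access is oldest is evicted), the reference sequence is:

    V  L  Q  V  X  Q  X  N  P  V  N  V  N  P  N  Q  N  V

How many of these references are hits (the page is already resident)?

9

V: miss, frames {V}
L: miss, frames {V,L}
Q: miss, frames {V,L,Q}
V: hit
X: miss, evict L, frames {Q,V,X}
Q: hit
X: hit
N: miss, evict V, frames {Q,X,N}
P: miss, evict Q, frames {X,N,P}
V: miss, evict X, frames {N,P,V}
N: hit
V: hit
N: hit
P: hit
N: hit
Q: miss, evict V, frames {P,N,Q}
N: hit
V: miss, evict P, frames {Q,N,V}
Hits: 9.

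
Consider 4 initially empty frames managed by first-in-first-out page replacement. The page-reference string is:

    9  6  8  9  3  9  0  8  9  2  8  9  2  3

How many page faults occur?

9 -> miss, frames {9}
6 -> miss, frames {9,6}
8 -> miss, frames {9,6,8}
9 -> hit
3 -> miss, frames {9,6,8,3}
9 -> hit
0 -> miss, evict 9, frames {6,8,3,0}
8 -> hit
9 -> miss, evict 6, frames {8,3,0,9}
2 -> miss, evict 8, frames {3,0,9,2}
8 -> miss, evict 3, frames {0,9,2,8}
9 -> hit
2 -> hit
3 -> miss, evict 0, frames {9,2,8,3}
Page faults: 9.

9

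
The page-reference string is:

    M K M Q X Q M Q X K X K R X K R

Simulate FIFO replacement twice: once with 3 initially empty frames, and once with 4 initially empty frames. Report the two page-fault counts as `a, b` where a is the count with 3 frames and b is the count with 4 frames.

8, 5

3 frames: F F . F F . F . . F . . F F . . → 8 faults.
4 frames: F F . F F . . . . . . . F . . . → 5 faults.
5 < 8: adding a frame reduced faults, as is typical.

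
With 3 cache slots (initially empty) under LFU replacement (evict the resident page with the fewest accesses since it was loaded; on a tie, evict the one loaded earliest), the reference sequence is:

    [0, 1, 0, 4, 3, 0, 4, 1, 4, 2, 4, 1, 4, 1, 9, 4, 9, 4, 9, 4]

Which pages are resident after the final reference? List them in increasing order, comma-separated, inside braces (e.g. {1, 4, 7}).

0 → fault, frames [0]
1 → fault, frames [0, 1]
0 → hit
4 → fault, frames [0, 1, 4]
3 → fault, evict 1, frames [0, 4, 3]
0 → hit
4 → hit
1 → fault, evict 3, frames [0, 4, 1]
4 → hit
2 → fault, evict 1, frames [0, 4, 2]
4 → hit
1 → fault, evict 2, frames [0, 4, 1]
4 → hit
1 → hit
9 → fault, evict 1, frames [0, 4, 9]
4 → hit
9 → hit
4 → hit
9 → hit
4 → hit

{0, 4, 9}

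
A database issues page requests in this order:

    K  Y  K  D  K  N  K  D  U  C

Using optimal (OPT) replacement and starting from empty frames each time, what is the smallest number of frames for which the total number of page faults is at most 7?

2

f=1: 10 faults
f=2: 7 faults
f=3: 6 faults
f=4: 6 faults
f=5: 6 faults
f=6: 6 faults
Smallest f with faults ≤ 7 is 2.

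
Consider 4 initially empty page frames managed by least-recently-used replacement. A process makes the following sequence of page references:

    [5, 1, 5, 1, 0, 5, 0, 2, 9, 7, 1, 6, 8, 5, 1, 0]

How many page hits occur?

5

5: fault, frames [5]
1: fault, frames [5, 1]
5: hit
1: hit
0: fault, frames [5, 1, 0]
5: hit
0: hit
2: fault, frames [1, 5, 0, 2]
9: fault, evict 1, frames [5, 0, 2, 9]
7: fault, evict 5, frames [0, 2, 9, 7]
1: fault, evict 0, frames [2, 9, 7, 1]
6: fault, evict 2, frames [9, 7, 1, 6]
8: fault, evict 9, frames [7, 1, 6, 8]
5: fault, evict 7, frames [1, 6, 8, 5]
1: hit
0: fault, evict 6, frames [8, 5, 1, 0]
Hits: 5.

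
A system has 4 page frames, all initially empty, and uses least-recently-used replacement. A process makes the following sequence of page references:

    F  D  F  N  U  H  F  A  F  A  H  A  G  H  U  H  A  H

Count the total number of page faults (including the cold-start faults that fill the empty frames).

8

F -> miss, frames {F}
D -> miss, frames {F,D}
F -> hit
N -> miss, frames {D,F,N}
U -> miss, frames {D,F,N,U}
H -> miss, evict D, frames {F,N,U,H}
F -> hit
A -> miss, evict N, frames {U,H,F,A}
F -> hit
A -> hit
H -> hit
A -> hit
G -> miss, evict U, frames {F,H,A,G}
H -> hit
U -> miss, evict F, frames {A,G,H,U}
H -> hit
A -> hit
H -> hit
Page faults: 8.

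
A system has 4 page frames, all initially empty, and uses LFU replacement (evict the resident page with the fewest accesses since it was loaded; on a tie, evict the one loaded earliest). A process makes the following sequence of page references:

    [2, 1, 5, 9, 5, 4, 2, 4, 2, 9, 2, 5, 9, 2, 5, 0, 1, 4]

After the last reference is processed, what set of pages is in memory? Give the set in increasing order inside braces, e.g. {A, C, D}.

{2, 4, 5, 9}

2 -> miss, frames {2}
1 -> miss, frames {2,1}
5 -> miss, frames {2,1,5}
9 -> miss, frames {2,1,5,9}
5 -> hit
4 -> miss, evict 2, frames {1,5,9,4}
2 -> miss, evict 1, frames {5,9,4,2}
4 -> hit
2 -> hit
9 -> hit
2 -> hit
5 -> hit
9 -> hit
2 -> hit
5 -> hit
0 -> miss, evict 4, frames {5,9,2,0}
1 -> miss, evict 0, frames {5,9,2,1}
4 -> miss, evict 1, frames {5,9,2,4}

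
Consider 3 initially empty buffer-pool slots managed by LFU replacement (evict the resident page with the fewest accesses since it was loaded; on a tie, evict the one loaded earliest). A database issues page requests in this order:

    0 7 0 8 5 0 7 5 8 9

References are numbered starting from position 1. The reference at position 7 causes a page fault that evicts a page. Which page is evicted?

pos 1: 0 -> miss, frames {0}
pos 2: 7 -> miss, frames {0,7}
pos 3: 0 -> hit
pos 4: 8 -> miss, frames {0,7,8}
pos 5: 5 -> miss, evict 7, frames {0,8,5}
pos 6: 0 -> hit
pos 7: 7 -> miss, evict 8, frames {0,5,7}
At position 7, page 8 is evicted.

8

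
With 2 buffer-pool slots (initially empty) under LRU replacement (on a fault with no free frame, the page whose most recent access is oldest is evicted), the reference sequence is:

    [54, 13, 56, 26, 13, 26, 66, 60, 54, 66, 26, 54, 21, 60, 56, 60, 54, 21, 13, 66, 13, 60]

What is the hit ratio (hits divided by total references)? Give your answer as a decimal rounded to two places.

54 → miss, frames (54)
13 → miss, frames (54 13)
56 → miss, evict 54, frames (13 56)
26 → miss, evict 13, frames (56 26)
13 → miss, evict 56, frames (26 13)
26 → hit
66 → miss, evict 13, frames (26 66)
60 → miss, evict 26, frames (66 60)
54 → miss, evict 66, frames (60 54)
66 → miss, evict 60, frames (54 66)
26 → miss, evict 54, frames (66 26)
54 → miss, evict 66, frames (26 54)
21 → miss, evict 26, frames (54 21)
60 → miss, evict 54, frames (21 60)
56 → miss, evict 21, frames (60 56)
60 → hit
54 → miss, evict 56, frames (60 54)
21 → miss, evict 60, frames (54 21)
13 → miss, evict 54, frames (21 13)
66 → miss, evict 21, frames (13 66)
13 → hit
60 → miss, evict 66, frames (13 60)
Hits: 3 of 22 references → 3/22 = 0.1364.

0.14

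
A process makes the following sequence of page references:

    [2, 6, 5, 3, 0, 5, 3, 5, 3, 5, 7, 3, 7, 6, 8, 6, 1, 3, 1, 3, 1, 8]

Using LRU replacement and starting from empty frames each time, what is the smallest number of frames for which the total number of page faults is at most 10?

4

f=1: 22 faults
f=2: 14 faults
f=3: 11 faults
f=4: 10 faults
f=5: 8 faults
f=6: 8 faults
f=7: 8 faults
f=8: 8 faults
Smallest f with faults ≤ 10 is 4.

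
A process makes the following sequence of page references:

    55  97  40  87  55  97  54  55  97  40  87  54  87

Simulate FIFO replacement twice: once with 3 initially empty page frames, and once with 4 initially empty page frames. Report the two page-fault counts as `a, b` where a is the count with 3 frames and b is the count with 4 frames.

3 frames: F F F F F F F . . F F . . → 9 faults.
4 frames: F F F F . . F F F F F F . → 10 faults.
10 > 9: adding a frame increased faults — Belady's anomaly.

9, 10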